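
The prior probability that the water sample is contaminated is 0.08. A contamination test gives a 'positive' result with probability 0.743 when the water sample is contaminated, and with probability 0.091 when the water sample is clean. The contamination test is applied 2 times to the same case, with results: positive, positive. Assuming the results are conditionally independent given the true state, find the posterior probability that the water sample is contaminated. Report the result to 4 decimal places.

Posterior P(H) ≈ 0.8529

Let H be the event that the water sample is contaminated; start with P(H) = 0.08. P('positive'|H) = 0.743, P('positive'|¬H) = 0.091.
Update on result 1 ('positive'): P(H) ← 0.743·0.0800 / (0.743·0.0800 + 0.091·0.9200) = 0.059440/0.14316 = 0.4152.
Update on result 2 ('positive'): P(H) ← 0.743·0.4152 / (0.743·0.4152 + 0.091·0.5848) = 0.30849/0.36171 = 0.8529.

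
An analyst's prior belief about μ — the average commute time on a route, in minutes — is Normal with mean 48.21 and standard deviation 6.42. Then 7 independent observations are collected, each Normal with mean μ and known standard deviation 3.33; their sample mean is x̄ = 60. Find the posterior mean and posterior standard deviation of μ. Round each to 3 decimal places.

Prior precision 1/τ₀² = 1/6.42² = 0.0242622; data precision n/σ² = 7/3.33² = 0.631262.
Posterior precision = 0.0242622 + 0.631262 = 0.655524, giving posterior SD = 1/√0.655524 = 1.235.
Posterior mean = (0.0242622·48.21 + 0.631262·60) / 0.655524 = 59.564.

Posterior mean ≈ 59.564; posterior SD ≈ 1.235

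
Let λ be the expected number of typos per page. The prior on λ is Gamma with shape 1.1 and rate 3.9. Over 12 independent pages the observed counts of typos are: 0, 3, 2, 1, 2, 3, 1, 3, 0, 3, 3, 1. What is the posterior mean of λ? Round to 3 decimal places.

The Poisson likelihood adds the total count to the shape and the number of exposure periods to the rate. Here ∑xᵢ = 22 and n = 12, so shape 1.1→23.1 and rate 3.9→15.9.
Posterior mean = shape/rate = 23.1/15.9 = 1.453.

Posterior mean ≈ 1.453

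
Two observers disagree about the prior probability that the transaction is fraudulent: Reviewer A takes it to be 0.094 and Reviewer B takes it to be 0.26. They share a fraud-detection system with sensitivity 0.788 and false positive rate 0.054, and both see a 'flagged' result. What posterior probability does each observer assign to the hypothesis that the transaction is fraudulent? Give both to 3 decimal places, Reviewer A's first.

Reviewer A: 0.602; Reviewer B: 0.837

P('+'|H) = 0.788, P('+'|¬H) = 0.054.
Reviewer A: numerator 0.788·0.094 = 0.074072; evidence = 0.074072+0.054·0.906 = 0.12300; posterior = 0.602.
Reviewer B: numerator 0.788·0.26 = 0.20488; evidence = 0.20488+0.054·0.74 = 0.24484; posterior = 0.837.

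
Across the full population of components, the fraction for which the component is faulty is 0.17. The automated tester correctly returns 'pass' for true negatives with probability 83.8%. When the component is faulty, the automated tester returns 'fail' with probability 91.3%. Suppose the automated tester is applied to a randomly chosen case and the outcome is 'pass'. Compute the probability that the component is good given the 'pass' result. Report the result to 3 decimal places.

P(¬H | E) ≈ 0.979

Let H be the event that the component is faulty. P(H) = 0.17, so P(¬H) = 0.83. With E the 'pass' result, P(E|H) = 0.087 and P(E|¬H) = 0.838.
P(E) = 0.087·0.17 + 0.838·0.83 = 0.014790 + 0.69554 = 0.71033.
By Bayes' theorem, P(H|E) = 0.014790 / 0.71033 = 0.021. Hence P(¬H|E) = 1 − 0.021 = 0.979.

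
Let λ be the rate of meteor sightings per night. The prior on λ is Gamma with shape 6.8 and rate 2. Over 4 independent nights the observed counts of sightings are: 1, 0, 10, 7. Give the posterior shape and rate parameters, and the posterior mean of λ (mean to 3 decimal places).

Posterior: Gamma(shape=24.8, rate=6); mean ≈ 4.133

The Poisson likelihood adds the total count to the shape and the number of exposure periods to the rate. Here ∑xᵢ = 18 and n = 4, so shape 6.8→24.8 and rate 2→6.
E[λ | data] = 24.8/6 = 4.133.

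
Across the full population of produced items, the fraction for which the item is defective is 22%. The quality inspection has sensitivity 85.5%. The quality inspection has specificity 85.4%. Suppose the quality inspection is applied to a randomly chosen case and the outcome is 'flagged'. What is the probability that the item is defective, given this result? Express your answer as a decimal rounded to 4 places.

P(H | E) ≈ 0.6229

Let H be the event that the item is defective. P(H) = 0.22, so P(¬H) = 0.78. With E the 'flagged' result, P(E|H) = 0.855 and P(E|¬H) = 0.146.
P(E) = 0.855·0.22 + 0.146·0.78 = 0.18810 + 0.11388 = 0.30198.
By Bayes' theorem, P(H|E) = 0.18810 / 0.30198 = 0.6229.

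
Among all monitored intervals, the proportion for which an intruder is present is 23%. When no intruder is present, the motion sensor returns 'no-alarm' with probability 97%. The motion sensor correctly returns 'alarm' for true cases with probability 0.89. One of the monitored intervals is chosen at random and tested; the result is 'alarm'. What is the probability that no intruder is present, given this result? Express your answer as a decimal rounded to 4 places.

P(¬H | E) ≈ 0.1014

Let H be the event that an intruder is present. P(H) = 0.23, so P(¬H) = 0.77. With E the 'alarm' result, P(E|H) = 0.89 and P(E|¬H) = 0.03.
P(E) = 0.89·0.23 + 0.03·0.77 = 0.20470 + 0.023100 = 0.22780.
By Bayes' theorem, P(H|E) = 0.20470 / 0.22780 = 0.8986. Hence P(¬H|E) = 1 − 0.8986 = 0.1014.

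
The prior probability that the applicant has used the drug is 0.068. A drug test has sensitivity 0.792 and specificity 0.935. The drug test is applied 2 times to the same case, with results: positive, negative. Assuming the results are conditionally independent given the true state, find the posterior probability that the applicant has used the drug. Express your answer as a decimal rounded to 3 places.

Posterior P(H) ≈ 0.165

With H the event that the applicant has used the drug, the joint likelihood of the observed sequence is P(data|H) = 0.792·0.208 = 0.16474 and P(data|¬H) = 0.065·0.935 = 0.060775.
Bayes: P(H|data) = 0.068·0.16474 / (0.068·0.16474 + 0.932·0.060775) = 0.011202/0.067844 = 0.1651.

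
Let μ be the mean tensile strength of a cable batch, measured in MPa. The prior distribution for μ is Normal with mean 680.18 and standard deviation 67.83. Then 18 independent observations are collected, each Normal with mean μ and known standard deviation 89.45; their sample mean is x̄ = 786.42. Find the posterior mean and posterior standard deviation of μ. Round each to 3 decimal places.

Prior precision 1/τ₀² = 1/67.83² = 0.00021735; data precision n/σ² = 18/89.45² = 0.00224963.
Posterior precision = 0.00021735 + 0.00224963 = 0.00246698, giving posterior SD = 1/√0.00246698 = 20.133.
Posterior mean = (0.00021735·680.18 + 0.00224963·786.42) / 0.00246698 = 777.060.

Posterior mean ≈ 777.060; posterior SD ≈ 20.133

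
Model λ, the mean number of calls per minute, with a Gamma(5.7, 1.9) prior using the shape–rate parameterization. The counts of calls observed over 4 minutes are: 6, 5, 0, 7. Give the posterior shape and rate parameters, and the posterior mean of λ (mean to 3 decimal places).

The Poisson likelihood adds the total count to the shape and the number of exposure periods to the rate. Here ∑xᵢ = 18 and n = 4, so shape 5.7→23.7 and rate 1.9→5.9.
E[λ | data] = 23.7/5.9 = 4.017.

Posterior: Gamma(shape=23.7, rate=5.9); mean ≈ 4.017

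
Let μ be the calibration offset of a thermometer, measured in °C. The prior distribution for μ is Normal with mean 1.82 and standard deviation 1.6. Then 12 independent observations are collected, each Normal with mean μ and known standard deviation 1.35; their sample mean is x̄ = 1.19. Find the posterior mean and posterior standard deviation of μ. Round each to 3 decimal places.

Posterior mean ≈ 1.225; posterior SD ≈ 0.379

Prior precision 1/τ₀² = 1/1.6² = 0.390625; data precision n/σ² = 12/1.35² = 6.58436.
Posterior precision = 0.390625 + 6.58436 = 6.97499, giving posterior SD = 1/√6.97499 = 0.379.
Posterior mean = (0.390625·1.82 + 6.58436·1.19) / 6.97499 = 1.225.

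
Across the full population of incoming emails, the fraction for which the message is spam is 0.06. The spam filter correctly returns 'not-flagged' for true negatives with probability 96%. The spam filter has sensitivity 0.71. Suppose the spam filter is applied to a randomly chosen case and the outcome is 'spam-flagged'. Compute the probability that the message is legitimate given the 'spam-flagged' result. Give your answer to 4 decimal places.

Write H for 'the message is spam'. Prior odds H:¬H = 0.06/0.94 = 0.063830. For the 'spam-flagged' outcome, the likelihood ratio is 0.71/0.04 = 17.750.
Posterior odds = 0.063830 × 17.750 = 1.1330, so P(H|E) = 1.1330/(1+1.1330) = 0.5312. Then P(¬H|E) = 1 − 0.5312 = 0.4688.

P(¬H | E) ≈ 0.4688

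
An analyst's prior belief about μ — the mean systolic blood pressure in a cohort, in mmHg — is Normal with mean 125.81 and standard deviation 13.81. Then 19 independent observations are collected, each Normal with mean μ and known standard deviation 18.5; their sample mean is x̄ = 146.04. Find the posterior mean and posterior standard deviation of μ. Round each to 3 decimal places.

Posterior mean ≈ 144.294; posterior SD ≈ 4.057

With known σ, the Normal prior is conjugate. Weight on the data is w = (n/σ²)/(n/σ² + 1/τ₀²) = 0.0555150/(0.0555150+0.00524340) = 0.91370.
Posterior mean = w·x̄ + (1−w)·μ₀ = 0.91370·146.04 + 0.086299·125.81 = 144.294. Posterior variance = 1/(0.0555150+0.00524340) = 16.4586, so SD = 4.057.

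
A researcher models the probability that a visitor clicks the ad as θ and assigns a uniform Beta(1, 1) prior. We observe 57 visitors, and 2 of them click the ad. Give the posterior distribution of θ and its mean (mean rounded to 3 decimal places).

Posterior: Beta(3, 56); mean ≈ 0.051

The binomial likelihood is conjugate to the Beta prior: with 2 successes and 55 failures, the posterior is Beta(1+2, 1+55) = Beta(3, 56).
Posterior mean = α/(α+β) = 3/59 = 0.051.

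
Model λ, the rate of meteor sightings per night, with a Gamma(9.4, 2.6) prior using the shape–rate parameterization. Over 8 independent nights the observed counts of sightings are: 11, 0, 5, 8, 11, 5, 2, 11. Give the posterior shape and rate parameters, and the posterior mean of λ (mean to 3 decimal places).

Total count ∑xᵢ = 53 over n = 8 nights.
Gamma is conjugate to the Poisson likelihood: posterior is Gamma(shape = 9.4+53 = 62.4, rate = 2.6+8 = 10.6).
E[λ | data] = 62.4/10.6 = 5.887.

Posterior: Gamma(shape=62.4, rate=10.6); mean ≈ 5.887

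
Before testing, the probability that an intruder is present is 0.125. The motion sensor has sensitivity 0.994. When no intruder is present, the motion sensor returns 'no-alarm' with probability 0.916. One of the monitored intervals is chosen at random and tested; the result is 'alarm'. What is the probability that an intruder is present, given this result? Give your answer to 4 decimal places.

P(H | E) ≈ 0.6283

Let H be the event that an intruder is present. P(H) = 0.125, so P(¬H) = 0.875. With E the 'alarm' result, P(E|H) = 0.994 and P(E|¬H) = 0.084.
P(E) = 0.994·0.125 + 0.084·0.875 = 0.12425 + 0.073500 = 0.19775.
By Bayes' theorem, P(H|E) = 0.12425 / 0.19775 = 0.6283.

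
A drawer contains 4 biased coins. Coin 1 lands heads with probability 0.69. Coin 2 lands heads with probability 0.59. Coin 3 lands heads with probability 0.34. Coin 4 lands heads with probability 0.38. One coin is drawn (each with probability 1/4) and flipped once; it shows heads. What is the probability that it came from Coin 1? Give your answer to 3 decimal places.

Posterior probability ≈ 0.345

Tabulate prior·likelihood by source: [1] prior 0.25, lik 0.69, product 0.1725; [2] prior 0.25, lik 0.59, product 0.1475; [3] prior 0.25, lik 0.34, product 0.08500; [4] prior 0.25, lik 0.38, product 0.09500.
Normalizing constant = 0.50000; the posterior for Coin 1 is its product over the sum, 0.1725/0.50000 = 0.345.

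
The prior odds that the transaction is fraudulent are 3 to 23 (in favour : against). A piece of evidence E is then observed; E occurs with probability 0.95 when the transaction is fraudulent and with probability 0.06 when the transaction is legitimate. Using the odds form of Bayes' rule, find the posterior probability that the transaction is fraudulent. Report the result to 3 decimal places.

Posterior probability ≈ 0.674

Prior odds = 3/23 = 0.13043. In log-odds, ln(0.13043) = -2.0369.
Add log likelihood ratio: ln(15.833) = 2.7621.
Posterior log-odds = 0.72524, so posterior odds = exp(0.72524) = 2.0652. Converting, P(H|E) = 2.0652/3.0652 = 0.674.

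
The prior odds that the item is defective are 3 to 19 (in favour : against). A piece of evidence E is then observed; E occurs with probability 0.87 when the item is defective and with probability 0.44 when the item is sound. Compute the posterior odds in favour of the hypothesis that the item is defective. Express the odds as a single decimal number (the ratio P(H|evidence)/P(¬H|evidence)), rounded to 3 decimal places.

Posterior odds ≈ 0.312

Prior odds = 3/19 = 0.15789.
Likelihood ratio for E = 0.87/0.44 = 1.9773.
Posterior odds = prior odds × LR = 0.31220.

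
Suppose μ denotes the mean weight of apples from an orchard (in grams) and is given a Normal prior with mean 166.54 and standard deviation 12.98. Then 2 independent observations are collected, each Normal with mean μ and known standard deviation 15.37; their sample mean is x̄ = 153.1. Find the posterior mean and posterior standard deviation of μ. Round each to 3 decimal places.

Posterior mean ≈ 158.639; posterior SD ≈ 8.333

Prior precision 1/τ₀² = 1/12.98² = 0.00593541; data precision n/σ² = 2/15.37² = 0.00846608.
Posterior precision = 0.00593541 + 0.00846608 = 0.0144015, giving posterior SD = 1/√0.0144015 = 8.333.
Posterior mean = (0.00593541·166.54 + 0.00846608·153.1) / 0.0144015 = 158.639.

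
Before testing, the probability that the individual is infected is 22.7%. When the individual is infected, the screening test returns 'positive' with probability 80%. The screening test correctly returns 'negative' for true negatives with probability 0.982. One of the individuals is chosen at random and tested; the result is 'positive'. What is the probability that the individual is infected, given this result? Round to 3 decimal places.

P(H | E) ≈ 0.929

Let H be the event that the individual is infected. P(H) = 0.227, so P(¬H) = 0.773. With E the 'positive' result, P(E|H) = 0.8 and P(E|¬H) = 0.018.
P(E) = 0.8·0.227 + 0.018·0.773 = 0.18160 + 0.013914 = 0.19551.
By Bayes' theorem, P(H|E) = 0.18160 / 0.19551 = 0.929.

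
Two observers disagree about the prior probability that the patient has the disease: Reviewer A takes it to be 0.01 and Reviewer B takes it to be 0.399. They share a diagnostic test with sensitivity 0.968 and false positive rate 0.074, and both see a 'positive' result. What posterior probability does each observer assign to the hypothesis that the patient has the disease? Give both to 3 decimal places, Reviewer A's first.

The likelihood ratio for a 'positive' result is 0.968/0.074 = 13.081.
Reviewer A: prior odds 0.01/0.99 = 0.010101; posterior odds 0.13213; posterior probability 0.117.
Reviewer B: prior odds 0.399/0.601 = 0.66389; posterior odds 8.6844; posterior probability 0.897.

Reviewer A: 0.117; Reviewer B: 0.897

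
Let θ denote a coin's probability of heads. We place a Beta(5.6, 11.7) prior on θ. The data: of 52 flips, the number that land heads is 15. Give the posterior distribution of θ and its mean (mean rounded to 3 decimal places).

The binomial likelihood is conjugate to the Beta prior: with 15 successes and 37 failures, the posterior is Beta(5.6+15, 11.7+37) = Beta(20.6, 48.7).
Posterior mean = α/(α+β) = 20.6/69.3 = 0.297.

Posterior: Beta(20.6, 48.7); mean ≈ 0.297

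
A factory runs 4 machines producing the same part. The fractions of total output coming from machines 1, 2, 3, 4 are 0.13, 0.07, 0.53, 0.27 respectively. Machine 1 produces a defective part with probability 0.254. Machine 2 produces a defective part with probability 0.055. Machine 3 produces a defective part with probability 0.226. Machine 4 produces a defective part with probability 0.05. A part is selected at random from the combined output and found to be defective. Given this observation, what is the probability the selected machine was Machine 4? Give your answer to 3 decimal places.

Tabulate prior·likelihood by source: [1] prior 0.13, lik 0.254, product 0.03302; [2] prior 0.07, lik 0.055, product 0.003850; [3] prior 0.53, lik 0.226, product 0.1198; [4] prior 0.27, lik 0.05, product 0.01350.
Normalizing constant = 0.17015; the posterior for Machine 4 is its product over the sum, 0.01350/0.17015 = 0.079.

Posterior probability ≈ 0.079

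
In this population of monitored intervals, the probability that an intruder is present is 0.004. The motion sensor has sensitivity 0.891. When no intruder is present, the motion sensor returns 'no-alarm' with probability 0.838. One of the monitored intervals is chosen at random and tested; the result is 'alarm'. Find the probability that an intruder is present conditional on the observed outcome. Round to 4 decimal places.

Write H for 'an intruder is present'. Prior odds H:¬H = 0.004/0.996 = 0.0040161. For the 'alarm' outcome, the likelihood ratio is 0.891/0.162 = 5.5000.
Posterior odds = 0.0040161 × 5.5000 = 0.022088, so P(H|E) = 0.022088/(1+0.022088) = 0.0216.

P(H | E) ≈ 0.0216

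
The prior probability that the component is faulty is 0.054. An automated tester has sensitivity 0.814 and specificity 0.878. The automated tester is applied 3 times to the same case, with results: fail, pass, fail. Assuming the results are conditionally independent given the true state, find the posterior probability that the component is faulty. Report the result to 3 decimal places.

Let H be the event that the component is faulty; start with P(H) = 0.054. P('fail'|H) = 0.814, P('fail'|¬H) = 0.122.
Update on result 1 ('fail'): P(H) ← 0.814·0.0540 / (0.814·0.0540 + 0.122·0.9460) = 0.043956/0.15937 = 0.2758.
Update on result 2 ('pass'): P(H) ← 0.186·0.2758 / (0.186·0.2758 + 0.878·0.7242) = 0.051301/0.68714 = 0.0747.
Update on result 3 ('fail'): P(H) ← 0.814·0.0747 / (0.814·0.0747 + 0.122·0.9253) = 0.060773/0.17366 = 0.3499.

Posterior P(H) ≈ 0.350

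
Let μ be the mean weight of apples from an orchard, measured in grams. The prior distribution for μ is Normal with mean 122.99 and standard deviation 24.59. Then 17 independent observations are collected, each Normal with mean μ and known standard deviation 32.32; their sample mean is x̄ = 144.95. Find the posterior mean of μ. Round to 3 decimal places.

Posterior mean ≈ 142.924

With known σ, the Normal prior is conjugate. Weight on the data is w = (n/σ²)/(n/σ² + 1/τ₀²) = 0.0162744/(0.0162744+0.00165380) = 0.90775.
Posterior mean = w·x̄ + (1−w)·μ₀ = 0.90775·144.95 + 0.092245·122.99 = 142.924.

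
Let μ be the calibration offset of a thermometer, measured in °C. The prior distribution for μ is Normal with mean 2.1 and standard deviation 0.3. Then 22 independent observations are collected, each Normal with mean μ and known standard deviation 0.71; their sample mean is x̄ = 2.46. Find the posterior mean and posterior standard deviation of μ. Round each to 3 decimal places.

Posterior mean ≈ 2.387; posterior SD ≈ 0.135

Prior precision 1/τ₀² = 1/0.3² = 11.1111; data precision n/σ² = 22/0.71² = 43.6421.
Posterior precision = 11.1111 + 43.6421 = 54.7532, giving posterior SD = 1/√54.7532 = 0.135.
Posterior mean = (11.1111·2.1 + 43.6421·2.46) / 54.7532 = 2.387.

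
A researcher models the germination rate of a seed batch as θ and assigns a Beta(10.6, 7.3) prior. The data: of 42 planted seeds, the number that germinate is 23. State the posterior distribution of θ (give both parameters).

Observing 23 successes and 19 failures updates Beta(10.6, 7.3) by adding the success and failure counts to the two shape parameters: α = 10.6+23 = 33.6, β = 7.3+19 = 26.3.

Posterior: Beta(33.6, 26.3)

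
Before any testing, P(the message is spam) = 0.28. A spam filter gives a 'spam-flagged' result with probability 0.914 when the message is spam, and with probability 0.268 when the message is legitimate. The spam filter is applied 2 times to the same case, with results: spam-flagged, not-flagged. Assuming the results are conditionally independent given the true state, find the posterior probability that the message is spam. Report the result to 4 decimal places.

Let H be the event that the message is spam; start with P(H) = 0.28. P('spam-flagged'|H) = 0.914, P('spam-flagged'|¬H) = 0.268.
Update on result 1 ('spam-flagged'): P(H) ← 0.914·0.2800 / (0.914·0.2800 + 0.268·0.7200) = 0.25592/0.44888 = 0.5701.
Update on result 2 ('not-flagged'): P(H) ← 0.086·0.5701 / (0.086·0.5701 + 0.732·0.4299) = 0.049031/0.36370 = 0.1348.

Posterior P(H) ≈ 0.1348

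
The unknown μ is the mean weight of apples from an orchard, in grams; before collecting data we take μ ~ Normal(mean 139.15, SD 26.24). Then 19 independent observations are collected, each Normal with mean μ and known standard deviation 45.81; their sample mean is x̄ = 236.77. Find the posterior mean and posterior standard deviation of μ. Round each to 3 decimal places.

Posterior mean ≈ 223.275; posterior SD ≈ 9.756

Prior precision 1/τ₀² = 1/26.24² = 0.00145235; data precision n/σ² = 19/45.81² = 0.00905384.
Posterior precision = 0.00145235 + 0.00905384 = 0.0105062, giving posterior SD = 1/√0.0105062 = 9.756.
Posterior mean = (0.00145235·139.15 + 0.00905384·236.77) / 0.0105062 = 223.275.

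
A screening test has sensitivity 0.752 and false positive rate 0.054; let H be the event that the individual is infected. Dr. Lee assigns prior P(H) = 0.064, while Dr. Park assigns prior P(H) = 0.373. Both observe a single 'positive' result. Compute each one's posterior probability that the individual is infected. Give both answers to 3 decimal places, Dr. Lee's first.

P('+'|H) = 0.752, P('+'|¬H) = 0.054.
Dr. Lee: numerator 0.752·0.064 = 0.048128; evidence = 0.048128+0.054·0.936 = 0.098672; posterior = 0.488.
Dr. Park: numerator 0.752·0.373 = 0.28050; evidence = 0.28050+0.054·0.627 = 0.31435; posterior = 0.892.

Dr. Lee: 0.488; Dr. Park: 0.892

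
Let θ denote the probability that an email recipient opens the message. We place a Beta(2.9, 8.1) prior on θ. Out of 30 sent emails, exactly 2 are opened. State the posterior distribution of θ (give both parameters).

The binomial likelihood is conjugate to the Beta prior: with 2 successes and 28 failures, the posterior is Beta(2.9+2, 8.1+28) = Beta(4.9, 36.1).

Posterior: Beta(4.9, 36.1)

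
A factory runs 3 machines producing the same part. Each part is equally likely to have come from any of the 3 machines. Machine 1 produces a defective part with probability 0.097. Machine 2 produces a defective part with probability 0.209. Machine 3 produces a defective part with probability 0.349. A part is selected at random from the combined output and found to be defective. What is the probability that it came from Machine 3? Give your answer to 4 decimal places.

P(defective|M1) = 0.097; P(defective|M2) = 0.209; P(defective|M3) = 0.349.
Prior × likelihood for each source: 0.333333·0.097=0.03233, 0.333333·0.209=0.06967, 0.333333·0.349=0.1163. Summing gives P(defective) = 0.21833.
P(Machine 3 | defective) = 0.1163 / 0.21833 = 0.5328.

Posterior probability ≈ 0.5328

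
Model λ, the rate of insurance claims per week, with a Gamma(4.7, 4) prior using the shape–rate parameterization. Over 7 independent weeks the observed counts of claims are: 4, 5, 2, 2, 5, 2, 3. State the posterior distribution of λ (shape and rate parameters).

The Poisson likelihood adds the total count to the shape and the number of exposure periods to the rate. Here ∑xᵢ = 23 and n = 7, so shape 4.7→27.7 and rate 4→11.

Posterior: Gamma(shape=27.7, rate=11)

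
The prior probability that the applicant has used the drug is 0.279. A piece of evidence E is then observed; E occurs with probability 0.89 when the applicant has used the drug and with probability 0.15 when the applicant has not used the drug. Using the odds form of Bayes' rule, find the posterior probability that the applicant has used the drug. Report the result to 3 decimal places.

Posterior probability ≈ 0.697

Prior odds = 0.279/(1−0.279) = 0.38696. In log-odds, ln(0.38696) = -0.94943.
Add log likelihood ratio: ln(5.9333) = 1.7806.
Posterior log-odds = 0.83116, so posterior odds = exp(0.83116) = 2.2960. Converting, P(H|E) = 2.2960/3.2960 = 0.697.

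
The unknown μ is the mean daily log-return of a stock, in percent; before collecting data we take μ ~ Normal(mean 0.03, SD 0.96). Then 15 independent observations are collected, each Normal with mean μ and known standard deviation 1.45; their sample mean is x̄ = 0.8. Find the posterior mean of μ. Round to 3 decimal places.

Posterior mean ≈ 0.698

With known σ, the Normal prior is conjugate. Weight on the data is w = (n/σ²)/(n/σ² + 1/τ₀²) = 7.13436/(7.13436+1.08507) = 0.86799.
Posterior mean = w·x̄ + (1−w)·μ₀ = 0.86799·0.8 + 0.13201·0.03 = 0.698.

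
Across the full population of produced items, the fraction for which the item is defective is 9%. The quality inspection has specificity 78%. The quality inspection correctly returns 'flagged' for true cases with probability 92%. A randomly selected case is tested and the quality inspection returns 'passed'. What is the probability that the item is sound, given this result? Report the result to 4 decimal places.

Let H be the event that the item is defective. P(H) = 0.09, so P(¬H) = 0.91. With E the 'passed' result, P(E|H) = 0.08 and P(E|¬H) = 0.78.
P(E) = 0.08·0.09 + 0.78·0.91 = 0.0072000 + 0.70980 = 0.71700.
By Bayes' theorem, P(H|E) = 0.0072000 / 0.71700 = 0.0100. Hence P(¬H|E) = 1 − 0.0100 = 0.9900.

P(¬H | E) ≈ 0.9900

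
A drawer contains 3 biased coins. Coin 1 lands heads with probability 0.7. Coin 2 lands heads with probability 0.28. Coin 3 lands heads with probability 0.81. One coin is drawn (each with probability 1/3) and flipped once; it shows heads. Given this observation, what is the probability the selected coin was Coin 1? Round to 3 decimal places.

Tabulate prior·likelihood by source: [1] prior 0.333333, lik 0.7, product 0.2333; [2] prior 0.333333, lik 0.28, product 0.09333; [3] prior 0.333333, lik 0.81, product 0.2700.
Normalizing constant = 0.59667; the posterior for Coin 1 is its product over the sum, 0.2333/0.59667 = 0.391.

Posterior probability ≈ 0.391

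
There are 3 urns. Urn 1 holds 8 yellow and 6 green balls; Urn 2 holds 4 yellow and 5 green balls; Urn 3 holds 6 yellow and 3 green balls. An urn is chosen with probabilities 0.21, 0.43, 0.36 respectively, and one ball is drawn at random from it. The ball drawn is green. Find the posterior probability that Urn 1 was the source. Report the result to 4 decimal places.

Posterior probability ≈ 0.2005

P(green|Urn 1) = 0.4286; P(green|Urn 2) = 0.5556; P(green|Urn 3) = 0.3333.
Prior × likelihood for each source: 0.21·0.4286=0.09000, 0.43·0.5556=0.2389, 0.36·0.3333=0.1200. Summing gives P(green) = 0.44889.
P(Urn 1 | green) = 0.09000 / 0.44889 = 0.2005.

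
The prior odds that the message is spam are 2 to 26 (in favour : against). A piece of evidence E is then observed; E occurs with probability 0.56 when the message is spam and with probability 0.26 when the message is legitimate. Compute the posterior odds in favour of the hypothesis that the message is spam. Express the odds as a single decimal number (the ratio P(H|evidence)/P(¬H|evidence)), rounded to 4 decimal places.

Prior odds = 2/26 = 0.076923.
Likelihood ratio for E = 0.56/0.26 = 2.1538.
Posterior odds = prior odds × LR = 0.16568.

Posterior odds ≈ 0.1657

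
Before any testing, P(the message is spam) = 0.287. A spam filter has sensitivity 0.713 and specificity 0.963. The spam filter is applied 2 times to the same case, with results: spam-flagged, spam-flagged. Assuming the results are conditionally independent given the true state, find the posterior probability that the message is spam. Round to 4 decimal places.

With H the event that the message is spam, the joint likelihood of the observed sequence is P(data|H) = 0.713·0.713 = 0.50837 and P(data|¬H) = 0.037·0.037 = 0.0013690.
Bayes: P(H|data) = 0.287·0.50837 / (0.287·0.50837 + 0.713·0.0013690) = 0.14590/0.14688 = 0.9934.

Posterior P(H) ≈ 0.9934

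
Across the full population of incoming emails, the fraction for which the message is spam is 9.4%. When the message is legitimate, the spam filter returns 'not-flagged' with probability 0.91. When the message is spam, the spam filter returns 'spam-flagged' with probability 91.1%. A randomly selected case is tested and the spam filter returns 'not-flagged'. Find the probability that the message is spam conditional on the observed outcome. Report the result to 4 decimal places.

Let H be the event that the message is spam. P(H) = 0.094, so P(¬H) = 0.906. With E the 'not-flagged' result, P(E|H) = 0.089 and P(E|¬H) = 0.91.
P(E) = 0.089·0.094 + 0.91·0.906 = 0.0083660 + 0.82446 = 0.83283.
By Bayes' theorem, P(H|E) = 0.0083660 / 0.83283 = 0.0100.

P(H | E) ≈ 0.0100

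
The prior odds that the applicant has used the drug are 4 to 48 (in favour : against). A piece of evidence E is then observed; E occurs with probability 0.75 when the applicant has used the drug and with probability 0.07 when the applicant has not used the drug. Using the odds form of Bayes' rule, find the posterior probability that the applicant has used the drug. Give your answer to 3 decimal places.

Posterior probability ≈ 0.472

Prior odds = 4/48 = 0.083333.
Likelihood ratio for E = 0.75/0.07 = 10.714.
Posterior odds = prior odds × LR = 0.89286.
Posterior probability = odds/(1+odds) = 0.89286/1.8929 = 0.472.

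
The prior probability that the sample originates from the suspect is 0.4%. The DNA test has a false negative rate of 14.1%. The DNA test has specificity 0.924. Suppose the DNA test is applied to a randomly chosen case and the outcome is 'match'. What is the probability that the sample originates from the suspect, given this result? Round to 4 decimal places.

P(H | E) ≈ 0.0434

Write H for 'the sample originates from the suspect'. Prior odds H:¬H = 0.004/0.996 = 0.0040161. For the 'match' outcome, the likelihood ratio is 0.859/0.076 = 11.303.
Posterior odds = 0.0040161 × 11.303 = 0.045392, so P(H|E) = 0.045392/(1+0.045392) = 0.0434.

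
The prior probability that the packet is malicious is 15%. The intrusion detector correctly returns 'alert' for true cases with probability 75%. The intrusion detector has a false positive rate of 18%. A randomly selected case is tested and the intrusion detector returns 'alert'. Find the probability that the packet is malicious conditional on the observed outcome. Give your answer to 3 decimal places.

P(H | E) ≈ 0.424

Write H for 'the packet is malicious'. Prior odds H:¬H = 0.15/0.85 = 0.17647. For the 'alert' outcome, the likelihood ratio is 0.75/0.18 = 4.1667.
Posterior odds = 0.17647 × 4.1667 = 0.73529, so P(H|E) = 0.73529/(1+0.73529) = 0.424.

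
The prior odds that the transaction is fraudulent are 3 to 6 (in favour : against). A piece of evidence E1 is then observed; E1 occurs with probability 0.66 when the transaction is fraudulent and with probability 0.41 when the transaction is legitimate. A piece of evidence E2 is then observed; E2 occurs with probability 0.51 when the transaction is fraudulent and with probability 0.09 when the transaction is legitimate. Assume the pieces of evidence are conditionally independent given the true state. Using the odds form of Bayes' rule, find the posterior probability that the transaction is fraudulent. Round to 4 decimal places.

Posterior probability ≈ 0.8202

Prior odds = 3/6 = 0.50000. In log-odds, ln(0.50000) = -0.69315.
Add log likelihood ratios: ln(1.6098) + ln(5.6667) = 2.2107.
Posterior log-odds = 1.5175, so posterior odds = exp(1.5175) = 4.5610. Converting, P(H|E) = 4.5610/5.5610 = 0.8202.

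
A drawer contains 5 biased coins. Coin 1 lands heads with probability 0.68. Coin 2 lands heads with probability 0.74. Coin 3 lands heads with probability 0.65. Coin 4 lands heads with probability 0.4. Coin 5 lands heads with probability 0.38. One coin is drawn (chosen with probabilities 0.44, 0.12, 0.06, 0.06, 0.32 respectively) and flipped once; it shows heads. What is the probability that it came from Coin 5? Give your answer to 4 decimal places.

Posterior probability ≈ 0.2124

P(heads|C1) = 0.68; P(heads|C2) = 0.74; P(heads|C3) = 0.65; P(heads|C4) = 0.4; P(heads|C5) = 0.38.
Prior × likelihood for each source: 0.44·0.68=0.2992, 0.12·0.74=0.08880, 0.06·0.65=0.03900, 0.06·0.4=0.02400, 0.32·0.38=0.1216. Summing gives P(heads) = 0.57260.
P(Coin 5 | heads) = 0.1216 / 0.57260 = 0.2124.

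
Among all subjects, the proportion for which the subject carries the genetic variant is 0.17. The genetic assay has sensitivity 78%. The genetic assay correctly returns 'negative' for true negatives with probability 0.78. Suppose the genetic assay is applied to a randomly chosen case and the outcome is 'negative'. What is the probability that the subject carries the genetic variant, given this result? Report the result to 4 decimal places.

Write H for 'the subject carries the genetic variant'. Prior odds H:¬H = 0.17/0.83 = 0.20482. For the 'negative' outcome, the likelihood ratio is 0.22/0.78 = 0.28205.
Posterior odds = 0.20482 × 0.28205 = 0.057770, so P(H|E) = 0.057770/(1+0.057770) = 0.0546.

P(H | E) ≈ 0.0546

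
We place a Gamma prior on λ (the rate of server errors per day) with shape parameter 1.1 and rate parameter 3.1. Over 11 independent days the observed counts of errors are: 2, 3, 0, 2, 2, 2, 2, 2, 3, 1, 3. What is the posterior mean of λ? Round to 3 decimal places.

Total count ∑xᵢ = 22 over n = 11 days.
Gamma is conjugate to the Poisson likelihood: posterior is Gamma(shape = 1.1+22 = 23.1, rate = 3.1+11 = 14.1).
E[λ | data] = 23.1/14.1 = 1.638.

Posterior mean ≈ 1.638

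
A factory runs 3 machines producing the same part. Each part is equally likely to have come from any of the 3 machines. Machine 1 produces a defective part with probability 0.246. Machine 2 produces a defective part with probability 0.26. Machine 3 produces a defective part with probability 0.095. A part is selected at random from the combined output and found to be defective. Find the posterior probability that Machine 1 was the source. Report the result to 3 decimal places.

Tabulate prior·likelihood by source: [1] prior 0.333333, lik 0.246, product 0.08200; [2] prior 0.333333, lik 0.26, product 0.08667; [3] prior 0.333333, lik 0.095, product 0.03167.
Normalizing constant = 0.20033; the posterior for Machine 1 is its product over the sum, 0.08200/0.20033 = 0.409.

Posterior probability ≈ 0.409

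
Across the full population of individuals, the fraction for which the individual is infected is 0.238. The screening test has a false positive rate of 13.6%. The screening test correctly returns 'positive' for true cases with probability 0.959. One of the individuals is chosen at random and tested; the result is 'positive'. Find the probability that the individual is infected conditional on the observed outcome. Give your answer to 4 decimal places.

Write H for 'the individual is infected'. Prior odds H:¬H = 0.238/0.762 = 0.31234. For the 'positive' outcome, the likelihood ratio is 0.959/0.136 = 7.0515.
Posterior odds = 0.31234 × 7.0515 = 2.2024, so P(H|E) = 2.2024/(1+2.2024) = 0.6877.

P(H | E) ≈ 0.6877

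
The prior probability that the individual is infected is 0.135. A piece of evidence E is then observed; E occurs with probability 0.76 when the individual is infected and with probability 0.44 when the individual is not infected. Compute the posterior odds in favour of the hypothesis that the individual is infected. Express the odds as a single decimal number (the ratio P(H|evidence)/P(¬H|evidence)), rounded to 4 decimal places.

Prior odds = 0.135/(1−0.135) = 0.15607.
Likelihood ratio for E = 0.76/0.44 = 1.7273.
Posterior odds = prior odds × LR = 0.26957.

Posterior odds ≈ 0.2696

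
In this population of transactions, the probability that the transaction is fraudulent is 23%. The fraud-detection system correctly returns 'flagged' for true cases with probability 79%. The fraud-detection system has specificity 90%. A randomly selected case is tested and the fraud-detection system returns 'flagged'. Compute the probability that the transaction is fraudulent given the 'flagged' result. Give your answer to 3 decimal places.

Let H be the event that the transaction is fraudulent. P(H) = 0.23, so P(¬H) = 0.77. With E the 'flagged' result, P(E|H) = 0.79 and P(E|¬H) = 0.1.
P(E) = 0.79·0.23 + 0.1·0.77 = 0.18170 + 0.077000 = 0.25870.
By Bayes' theorem, P(H|E) = 0.18170 / 0.25870 = 0.702.

P(H | E) ≈ 0.702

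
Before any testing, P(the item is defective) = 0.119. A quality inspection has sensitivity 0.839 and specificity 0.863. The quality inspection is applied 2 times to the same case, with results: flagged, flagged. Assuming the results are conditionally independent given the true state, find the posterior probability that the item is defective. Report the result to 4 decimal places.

Let H be the event that the item is defective; start with P(H) = 0.119. P('flagged'|H) = 0.839, P('flagged'|¬H) = 0.137.
Update on result 1 ('flagged'): P(H) ← 0.839·0.1190 / (0.839·0.1190 + 0.137·0.8810) = 0.099841/0.22054 = 0.4527.
Update on result 2 ('flagged'): P(H) ← 0.839·0.4527 / (0.839·0.4527 + 0.137·0.5473) = 0.37983/0.45481 = 0.8351.

Posterior P(H) ≈ 0.8351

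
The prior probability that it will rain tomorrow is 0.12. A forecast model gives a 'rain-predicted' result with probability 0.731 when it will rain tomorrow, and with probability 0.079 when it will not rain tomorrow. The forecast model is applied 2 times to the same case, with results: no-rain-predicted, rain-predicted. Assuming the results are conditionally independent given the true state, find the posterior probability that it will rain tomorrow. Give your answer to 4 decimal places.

Posterior P(H) ≈ 0.2693

With H the event that it will rain tomorrow, the joint likelihood of the observed sequence is P(data|H) = 0.269·0.731 = 0.19664 and P(data|¬H) = 0.921·0.079 = 0.072759.
Bayes: P(H|data) = 0.12·0.19664 / (0.12·0.19664 + 0.88·0.072759) = 0.023597/0.087625 = 0.2693.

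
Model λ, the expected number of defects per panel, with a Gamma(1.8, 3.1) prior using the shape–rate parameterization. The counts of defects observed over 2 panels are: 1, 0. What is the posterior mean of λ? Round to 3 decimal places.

The Poisson likelihood adds the total count to the shape and the number of exposure periods to the rate. Here ∑xᵢ = 1 and n = 2, so shape 1.8→2.8 and rate 3.1→5.1.
Posterior mean = shape/rate = 2.8/5.1 = 0.549.

Posterior mean ≈ 0.549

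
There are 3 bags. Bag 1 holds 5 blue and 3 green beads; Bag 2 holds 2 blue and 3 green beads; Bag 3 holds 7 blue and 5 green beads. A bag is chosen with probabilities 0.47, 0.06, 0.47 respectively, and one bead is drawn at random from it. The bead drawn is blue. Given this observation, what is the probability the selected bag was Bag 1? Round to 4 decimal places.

Posterior probability ≈ 0.4963

Tabulate prior·likelihood by source: [1] prior 0.47, lik 0.625, product 0.2937; [2] prior 0.06, lik 0.4, product 0.02400; [3] prior 0.47, lik 0.5833, product 0.2742.
Normalizing constant = 0.59192; the posterior for Bag 1 is its product over the sum, 0.2937/0.59192 = 0.4963.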